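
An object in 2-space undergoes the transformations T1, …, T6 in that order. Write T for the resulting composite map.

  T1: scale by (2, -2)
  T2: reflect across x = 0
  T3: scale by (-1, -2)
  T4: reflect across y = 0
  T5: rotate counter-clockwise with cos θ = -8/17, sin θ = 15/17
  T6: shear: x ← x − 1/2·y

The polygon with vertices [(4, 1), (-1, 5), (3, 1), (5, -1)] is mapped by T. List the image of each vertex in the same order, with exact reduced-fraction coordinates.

image vertices: (-80/17, 152/17), (251/17, 130/17), (-49/17, 122/17), (-199/17, 118/17)

T1 scale by (2, -2): (4, 1) → (8, -2); (-1, 5) → (-2, -10); (3, 1) → (6, -2); (5, -1) → (10, 2)
T2 reflect across x = 0: (8, -2) → (-8, -2); (-2, -10) → (2, -10); (6, -2) → (-6, -2); (10, 2) → (-10, 2)
T3 scale by (-1, -2): (-8, -2) → (8, 4); (2, -10) → (-2, 20); (-6, -2) → (6, 4); (-10, 2) → (10, -4)
T4 reflect across y = 0: (8, 4) → (8, -4); (-2, 20) → (-2, -20); (6, 4) → (6, -4); (10, -4) → (10, 4)
T5 rotate counter-clockwise with cos θ = -8/17, sin θ = 15/17: (8, -4) → (-4/17, 152/17); (-2, -20) → (316/17, 130/17); (6, -4) → (12/17, 122/17); (10, 4) → (-140/17, 118/17)
T6 shear: x ← x − 1/2·y: (-4/17, 152/17) → (-80/17, 152/17); (316/17, 130/17) → (251/17, 130/17); (12/17, 122/17) → (-49/17, 122/17); (-140/17, 118/17) → (-199/17, 118/17)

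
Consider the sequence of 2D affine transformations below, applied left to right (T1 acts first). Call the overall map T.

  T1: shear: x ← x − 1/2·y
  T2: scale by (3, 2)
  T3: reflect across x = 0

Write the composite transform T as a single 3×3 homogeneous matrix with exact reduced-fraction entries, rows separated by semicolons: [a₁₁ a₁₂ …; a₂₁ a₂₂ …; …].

T1 = [1 -1/2 0; 0 1 0; 0 0 1]
T2·T1 = [3 -3/2 0; 0 2 0; 0 0 1]
T3·…·T1 = [-3 3/2 0; 0 2 0; 0 0 1]

T = [-3 3/2 0; 0 2 0; 0 0 1]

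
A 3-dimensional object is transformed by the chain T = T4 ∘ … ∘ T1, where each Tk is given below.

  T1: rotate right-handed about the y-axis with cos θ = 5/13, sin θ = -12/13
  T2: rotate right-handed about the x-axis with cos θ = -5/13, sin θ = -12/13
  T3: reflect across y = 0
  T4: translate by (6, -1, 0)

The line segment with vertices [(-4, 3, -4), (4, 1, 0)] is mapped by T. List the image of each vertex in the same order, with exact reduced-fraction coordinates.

T1 rotate right-handed about the y-axis with cos θ = 5/13, sin θ = -12/13: (-4, 3, -4) → (28/13, 3, -68/13); (4, 1, 0) → (20/13, 1, 48/13)
T2 rotate right-handed about the x-axis with cos θ = -5/13, sin θ = -12/13: (28/13, 3, -68/13) → (28/13, -1011/169, -128/169); (20/13, 1, 48/13) → (20/13, 511/169, -396/169)
T3 reflect across y = 0: (28/13, -1011/169, -128/169) → (28/13, 1011/169, -128/169); (20/13, 511/169, -396/169) → (20/13, -511/169, -396/169)
T4 translate by (6, -1, 0): (28/13, 1011/169, -128/169) → (106/13, 842/169, -128/169); (20/13, -511/169, -396/169) → (98/13, -680/169, -396/169)

image vertices: (106/13, 842/169, -128/169), (98/13, -680/169, -396/169)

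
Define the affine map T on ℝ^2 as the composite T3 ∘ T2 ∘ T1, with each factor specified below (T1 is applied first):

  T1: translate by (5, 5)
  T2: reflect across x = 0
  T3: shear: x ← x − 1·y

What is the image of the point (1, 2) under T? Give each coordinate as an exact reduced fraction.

T1 translate by (5, 5): (1, 2) → (6, 7)
T2 reflect across x = 0: (6, 7) → (-6, 7)
T3 shear: x ← x − 1·y: (-6, 7) → (-13, 7)

T(p) = (-13, 7)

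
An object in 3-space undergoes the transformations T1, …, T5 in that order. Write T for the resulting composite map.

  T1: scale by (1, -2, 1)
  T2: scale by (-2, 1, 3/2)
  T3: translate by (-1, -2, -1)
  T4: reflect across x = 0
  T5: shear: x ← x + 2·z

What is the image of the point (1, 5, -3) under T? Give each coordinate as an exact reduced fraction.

T1 scale by (1, -2, 1): (1, 5, -3) → (1, -10, -3)
T2 scale by (-2, 1, 3/2): (1, -10, -3) → (-2, -10, -9/2)
T3 translate by (-1, -2, -1): (-2, -10, -9/2) → (-3, -12, -11/2)
T4 reflect across x = 0: (-3, -12, -11/2) → (3, -12, -11/2)
T5 shear: x ← x + 2·z: (3, -12, -11/2) → (-8, -12, -11/2)

T(p) = (-8, -12, -11/2)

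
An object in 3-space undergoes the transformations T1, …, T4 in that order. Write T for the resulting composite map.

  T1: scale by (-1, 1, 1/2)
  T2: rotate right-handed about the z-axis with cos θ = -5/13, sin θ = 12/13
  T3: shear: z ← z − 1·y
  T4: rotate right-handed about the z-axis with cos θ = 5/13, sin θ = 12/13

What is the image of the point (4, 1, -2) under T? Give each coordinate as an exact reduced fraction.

T1 scale by (-1, 1, 1/2): (4, 1, -2) → (-4, 1, -1)
T2 rotate right-handed about the z-axis with cos θ = -5/13, sin θ = 12/13: (-4, 1, -1) → (8/13, -53/13, -1)
T3 shear: z ← z − 1·y: (8/13, -53/13, -1) → (8/13, -53/13, 40/13)
T4 rotate right-handed about the z-axis with cos θ = 5/13, sin θ = 12/13: (8/13, -53/13, 40/13) → (4, -1, 40/13)

T(p) = (4, -1, 40/13)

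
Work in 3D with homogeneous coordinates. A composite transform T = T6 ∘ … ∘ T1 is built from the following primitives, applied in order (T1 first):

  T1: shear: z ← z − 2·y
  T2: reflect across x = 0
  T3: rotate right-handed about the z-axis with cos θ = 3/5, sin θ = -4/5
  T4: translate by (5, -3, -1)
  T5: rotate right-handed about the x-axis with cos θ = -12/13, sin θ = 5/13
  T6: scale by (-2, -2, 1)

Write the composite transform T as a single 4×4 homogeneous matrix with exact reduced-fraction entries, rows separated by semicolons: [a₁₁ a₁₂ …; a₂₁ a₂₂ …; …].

T = [6/5 -8/5 0 -10; 96/65 -28/65 10/13 -82/13; 4/13 27/13 -12/13 -3/13; 0 0 0 1]

T1 = [1 0 0 0; 0 1 0 0; 0 -2 1 0; 0 0 0 1]
T2·T1 = [-1 0 0 0; 0 1 0 0; 0 -2 1 0; 0 0 0 1]
T3·…·T1 = [-3/5 4/5 0 0; 4/5 3/5 0 0; 0 -2 1 0; 0 0 0 1]
T4·…·T1 = [-3/5 4/5 0 5; 4/5 3/5 0 -3; 0 -2 1 -1; 0 0 0 1]
T5·…·T1 = [-3/5 4/5 0 5; -48/65 14/65 -5/13 41/13; 4/13 27/13 -12/13 -3/13; 0 0 0 1]
T6·…·T1 = [6/5 -8/5 0 -10; 96/65 -28/65 10/13 -82/13; 4/13 27/13 -12/13 -3/13; 0 0 0 1]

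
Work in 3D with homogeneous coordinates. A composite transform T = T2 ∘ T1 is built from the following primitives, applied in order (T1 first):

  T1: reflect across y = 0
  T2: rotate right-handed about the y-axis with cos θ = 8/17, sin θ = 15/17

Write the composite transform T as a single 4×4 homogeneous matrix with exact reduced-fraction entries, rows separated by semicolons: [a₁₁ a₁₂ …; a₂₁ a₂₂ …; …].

T1 = [1 0 0 0; 0 -1 0 0; 0 0 1 0; 0 0 0 1]
T2·T1 = [8/17 0 15/17 0; 0 -1 0 0; -15/17 0 8/17 0; 0 0 0 1]

T = [8/17 0 15/17 0; 0 -1 0 0; -15/17 0 8/17 0; 0 0 0 1]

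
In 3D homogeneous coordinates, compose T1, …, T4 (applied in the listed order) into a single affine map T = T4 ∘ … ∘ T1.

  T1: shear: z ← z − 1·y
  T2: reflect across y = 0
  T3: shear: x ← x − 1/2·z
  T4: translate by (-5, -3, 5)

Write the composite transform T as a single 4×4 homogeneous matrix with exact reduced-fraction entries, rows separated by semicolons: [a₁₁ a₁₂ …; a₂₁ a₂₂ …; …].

T = [1 1/2 -1/2 -5; 0 -1 0 -3; 0 -1 1 5; 0 0 0 1]

T1 = [1 0 0 0; 0 1 0 0; 0 -1 1 0; 0 0 0 1]
T2·T1 = [1 0 0 0; 0 -1 0 0; 0 -1 1 0; 0 0 0 1]
T3·…·T1 = [1 1/2 -1/2 0; 0 -1 0 0; 0 -1 1 0; 0 0 0 1]
T4·…·T1 = [1 1/2 -1/2 -5; 0 -1 0 -3; 0 -1 1 5; 0 0 0 1]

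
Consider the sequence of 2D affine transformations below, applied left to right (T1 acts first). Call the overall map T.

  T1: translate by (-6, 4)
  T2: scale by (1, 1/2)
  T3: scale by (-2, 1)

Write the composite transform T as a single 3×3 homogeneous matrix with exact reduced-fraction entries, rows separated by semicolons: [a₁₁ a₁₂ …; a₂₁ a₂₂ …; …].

T1 = [1 0 -6; 0 1 4; 0 0 1]
T2·T1 = [1 0 -6; 0 1/2 2; 0 0 1]
T3·…·T1 = [-2 0 12; 0 1/2 2; 0 0 1]

T = [-2 0 12; 0 1/2 2; 0 0 1]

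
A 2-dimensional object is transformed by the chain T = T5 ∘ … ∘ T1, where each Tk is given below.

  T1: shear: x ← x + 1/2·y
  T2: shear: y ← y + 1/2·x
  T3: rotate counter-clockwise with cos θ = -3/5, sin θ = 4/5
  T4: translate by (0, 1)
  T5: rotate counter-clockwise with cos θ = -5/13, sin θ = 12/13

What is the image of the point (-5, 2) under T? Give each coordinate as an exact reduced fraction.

T(p) = (72/65, 199/65)

T1 shear: x ← x + 1/2·y: (-5, 2) → (-4, 2)
T2 shear: y ← y + 1/2·x: (-4, 2) → (-4, 0)
T3 rotate counter-clockwise with cos θ = -3/5, sin θ = 4/5: (-4, 0) → (12/5, -16/5)
T4 translate by (0, 1): (12/5, -16/5) → (12/5, -11/5)
T5 rotate counter-clockwise with cos θ = -5/13, sin θ = 12/13: (12/5, -11/5) → (72/65, 199/65)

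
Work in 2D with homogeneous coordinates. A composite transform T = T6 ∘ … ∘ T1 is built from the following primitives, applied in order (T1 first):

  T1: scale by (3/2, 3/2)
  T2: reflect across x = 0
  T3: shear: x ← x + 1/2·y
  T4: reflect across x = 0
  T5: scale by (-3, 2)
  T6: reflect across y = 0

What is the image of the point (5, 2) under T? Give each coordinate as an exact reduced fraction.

T1 scale by (3/2, 3/2): (5, 2) → (15/2, 3)
T2 reflect across x = 0: (15/2, 3) → (-15/2, 3)
T3 shear: x ← x + 1/2·y: (-15/2, 3) → (-6, 3)
T4 reflect across x = 0: (-6, 3) → (6, 3)
T5 scale by (-3, 2): (6, 3) → (-18, 6)
T6 reflect across y = 0: (-18, 6) → (-18, -6)

T(p) = (-18, -6)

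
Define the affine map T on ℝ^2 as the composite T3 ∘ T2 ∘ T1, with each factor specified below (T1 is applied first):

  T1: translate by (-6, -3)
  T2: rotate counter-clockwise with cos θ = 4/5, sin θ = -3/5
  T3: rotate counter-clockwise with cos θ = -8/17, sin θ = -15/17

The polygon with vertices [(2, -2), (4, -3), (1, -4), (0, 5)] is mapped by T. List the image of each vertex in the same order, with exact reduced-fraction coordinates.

image vertices: (128/85, 529/85), (-62/85, 534/85), (133/85, 719/85), (534/85, 62/85)

T1 translate by (-6, -3): (2, -2) → (-4, -5); (4, -3) → (-2, -6); (1, -4) → (-5, -7); (0, 5) → (-6, 2)
T2 rotate counter-clockwise with cos θ = 4/5, sin θ = -3/5: (-4, -5) → (-31/5, -8/5); (-2, -6) → (-26/5, -18/5); (-5, -7) → (-41/5, -13/5); (-6, 2) → (-18/5, 26/5)
T3 rotate counter-clockwise with cos θ = -8/17, sin θ = -15/17: (-31/5, -8/5) → (128/85, 529/85); (-26/5, -18/5) → (-62/85, 534/85); (-41/5, -13/5) → (133/85, 719/85); (-18/5, 26/5) → (534/85, 62/85)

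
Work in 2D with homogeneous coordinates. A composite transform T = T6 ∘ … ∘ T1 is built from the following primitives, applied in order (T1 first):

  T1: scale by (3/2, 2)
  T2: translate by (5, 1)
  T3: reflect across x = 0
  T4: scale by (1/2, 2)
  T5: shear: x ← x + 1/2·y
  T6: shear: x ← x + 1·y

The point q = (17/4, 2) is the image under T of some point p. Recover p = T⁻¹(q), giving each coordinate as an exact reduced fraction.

p = (-5, 0)

T1 = [3/2 0 0; 0 2 0; 0 0 1]
T2·T1 = [3/2 0 5; 0 2 1; 0 0 1]
T3·…·T1 = [-3/2 0 -5; 0 2 1; 0 0 1]
T4·…·T1 = [-3/4 0 -5/2; 0 4 2; 0 0 1]
T5·…·T1 = [-3/4 2 -3/2; 0 4 2; 0 0 1]
T6·…·T1 = [-3/4 6 1/2; 0 4 2; 0 0 1]
det M = -3; M⁻¹ = [-4/3 2 -10/3; 0 1/4 -1/2; 0 0 1]
M⁻¹ · (17/4, 2)ᵀ = (-5, 0)ᵀ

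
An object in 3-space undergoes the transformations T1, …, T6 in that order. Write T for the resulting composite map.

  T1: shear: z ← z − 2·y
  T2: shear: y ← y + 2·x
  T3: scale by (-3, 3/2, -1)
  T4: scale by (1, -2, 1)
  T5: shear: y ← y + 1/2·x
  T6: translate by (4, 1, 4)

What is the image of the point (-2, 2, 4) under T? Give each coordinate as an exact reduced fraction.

T1 shear: z ← z − 2·y: (-2, 2, 4) → (-2, 2, 0)
T2 shear: y ← y + 2·x: (-2, 2, 0) → (-2, -2, 0)
T3 scale by (-3, 3/2, -1): (-2, -2, 0) → (6, -3, 0)
T4 scale by (1, -2, 1): (6, -3, 0) → (6, 6, 0)
T5 shear: y ← y + 1/2·x: (6, 6, 0) → (6, 9, 0)
T6 translate by (4, 1, 4): (6, 9, 0) → (10, 10, 4)

T(p) = (10, 10, 4)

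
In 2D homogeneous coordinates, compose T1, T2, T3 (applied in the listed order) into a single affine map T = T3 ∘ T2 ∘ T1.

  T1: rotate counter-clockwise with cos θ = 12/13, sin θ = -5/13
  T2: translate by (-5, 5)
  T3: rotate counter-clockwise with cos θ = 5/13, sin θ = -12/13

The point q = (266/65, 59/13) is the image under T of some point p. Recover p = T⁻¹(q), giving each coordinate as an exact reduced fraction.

p = (2, 7/5)

T1 = [12/13 5/13 0; -5/13 12/13 0; 0 0 1]
T2·T1 = [12/13 5/13 -5; -5/13 12/13 5; 0 0 1]
T3·…·T1 = [0 1 35/13; -1 0 85/13; 0 0 1]
det M = 1; M⁻¹ = [0 -1 85/13; 1 0 -35/13; 0 0 1]
M⁻¹ · (266/65, 59/13)ᵀ = (2, 7/5)ᵀ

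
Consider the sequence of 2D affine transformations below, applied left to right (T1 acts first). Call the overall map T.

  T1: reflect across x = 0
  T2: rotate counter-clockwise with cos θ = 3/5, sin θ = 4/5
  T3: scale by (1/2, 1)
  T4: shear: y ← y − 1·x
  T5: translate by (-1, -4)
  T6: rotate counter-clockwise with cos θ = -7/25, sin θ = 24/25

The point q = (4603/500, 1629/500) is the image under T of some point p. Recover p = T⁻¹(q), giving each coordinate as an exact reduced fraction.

p = (3/2, -5)

T1 = [-1 0 0; 0 1 0; 0 0 1]
T2·T1 = [-3/5 -4/5 0; -4/5 3/5 0; 0 0 1]
T3·…·T1 = [-3/10 -2/5 0; -4/5 3/5 0; 0 0 1]
T4·…·T1 = [-3/10 -2/5 0; -1/2 1 0; 0 0 1]
T5·…·T1 = [-3/10 -2/5 -1; -1/2 1 -4; 0 0 1]
T6·…·T1 = [141/250 -106/125 103/25; -37/250 -83/125 4/25; 0 0 1]
det M = -1/2; M⁻¹ = [166/125 -212/125 -26/5; -37/125 -141/125 7/5; 0 0 1]
M⁻¹ · (4603/500, 1629/500)ᵀ = (3/2, -5)ᵀ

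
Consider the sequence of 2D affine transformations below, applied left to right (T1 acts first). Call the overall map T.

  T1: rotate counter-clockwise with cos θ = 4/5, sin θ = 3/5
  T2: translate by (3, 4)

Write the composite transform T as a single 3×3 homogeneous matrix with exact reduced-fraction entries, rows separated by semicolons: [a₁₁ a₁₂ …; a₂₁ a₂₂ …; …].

T = [4/5 -3/5 3; 3/5 4/5 4; 0 0 1]

T1 = [4/5 -3/5 0; 3/5 4/5 0; 0 0 1]
T2·T1 = [4/5 -3/5 3; 3/5 4/5 4; 0 0 1]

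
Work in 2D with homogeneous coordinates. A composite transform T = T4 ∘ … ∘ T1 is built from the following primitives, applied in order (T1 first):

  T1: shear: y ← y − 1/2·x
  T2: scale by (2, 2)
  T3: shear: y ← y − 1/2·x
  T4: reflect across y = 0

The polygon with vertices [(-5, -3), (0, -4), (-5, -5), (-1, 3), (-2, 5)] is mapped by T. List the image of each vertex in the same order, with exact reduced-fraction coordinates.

T1 shear: y ← y − 1/2·x: (-5, -3) → (-5, -1/2); (0, -4) → (0, -4); (-5, -5) → (-5, -5/2); (-1, 3) → (-1, 7/2); (-2, 5) → (-2, 6)
T2 scale by (2, 2): (-5, -1/2) → (-10, -1); (0, -4) → (0, -8); (-5, -5/2) → (-10, -5); (-1, 7/2) → (-2, 7); (-2, 6) → (-4, 12)
T3 shear: y ← y − 1/2·x: (-10, -1) → (-10, 4); (0, -8) → (0, -8); (-10, -5) → (-10, 0); (-2, 7) → (-2, 8); (-4, 12) → (-4, 14)
T4 reflect across y = 0: (-10, 4) → (-10, -4); (0, -8) → (0, 8); (-10, 0) → (-10, 0); (-2, 8) → (-2, -8); (-4, 14) → (-4, -14)

image vertices: (-10, -4), (0, 8), (-10, 0), (-2, -8), (-4, -14)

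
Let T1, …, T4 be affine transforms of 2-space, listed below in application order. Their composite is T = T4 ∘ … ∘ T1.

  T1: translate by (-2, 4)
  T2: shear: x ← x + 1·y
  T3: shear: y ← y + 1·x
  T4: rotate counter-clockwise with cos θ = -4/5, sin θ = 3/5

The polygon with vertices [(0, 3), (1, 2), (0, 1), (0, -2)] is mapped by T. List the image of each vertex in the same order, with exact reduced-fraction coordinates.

T1 translate by (-2, 4): (0, 3) → (-2, 7); (1, 2) → (-1, 6); (0, 1) → (-2, 5); (0, -2) → (-2, 2)
T2 shear: x ← x + 1·y: (-2, 7) → (5, 7); (-1, 6) → (5, 6); (-2, 5) → (3, 5); (-2, 2) → (0, 2)
T3 shear: y ← y + 1·x: (5, 7) → (5, 12); (5, 6) → (5, 11); (3, 5) → (3, 8); (0, 2) → (0, 2)
T4 rotate counter-clockwise with cos θ = -4/5, sin θ = 3/5: (5, 12) → (-56/5, -33/5); (5, 11) → (-53/5, -29/5); (3, 8) → (-36/5, -23/5); (0, 2) → (-6/5, -8/5)

image vertices: (-56/5, -33/5), (-53/5, -29/5), (-36/5, -23/5), (-6/5, -8/5)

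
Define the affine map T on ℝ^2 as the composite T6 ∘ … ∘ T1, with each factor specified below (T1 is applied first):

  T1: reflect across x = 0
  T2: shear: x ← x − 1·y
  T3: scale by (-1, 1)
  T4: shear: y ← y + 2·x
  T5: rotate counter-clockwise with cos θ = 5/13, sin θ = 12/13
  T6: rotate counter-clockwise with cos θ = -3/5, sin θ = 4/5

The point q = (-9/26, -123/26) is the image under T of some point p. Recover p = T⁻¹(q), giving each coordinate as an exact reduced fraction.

T1 = [-1 0 0; 0 1 0; 0 0 1]
T2·T1 = [-1 -1 0; 0 1 0; 0 0 1]
T3·…·T1 = [1 1 0; 0 1 0; 0 0 1]
T4·…·T1 = [1 1 0; 2 3 0; 0 0 1]
T5·…·T1 = [-19/13 -31/13 0; 22/13 27/13 0; 0 0 1]
T6·…·T1 = [-31/65 -3/13 0; -142/65 -41/13 0; 0 0 1]
det M = 1; M⁻¹ = [-41/13 3/13 0; 142/65 -31/65 0; 0 0 1]
M⁻¹ · (-9/26, -123/26)ᵀ = (0, 3/2)ᵀ

p = (0, 3/2)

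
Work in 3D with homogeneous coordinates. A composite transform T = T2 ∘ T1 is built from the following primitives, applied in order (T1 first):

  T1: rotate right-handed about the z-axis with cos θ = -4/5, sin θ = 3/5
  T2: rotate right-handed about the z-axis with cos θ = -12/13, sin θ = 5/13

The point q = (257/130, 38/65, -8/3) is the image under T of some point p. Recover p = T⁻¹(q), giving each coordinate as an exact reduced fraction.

p = (1/2, 2, -8/3)

T1 = [-4/5 -3/5 0 0; 3/5 -4/5 0 0; 0 0 1 0; 0 0 0 1]
T2·T1 = [33/65 56/65 0 0; -56/65 33/65 0 0; 0 0 1 0; 0 0 0 1]
det M = 1; M⁻¹ = [33/65 -56/65 0 0; 56/65 33/65 0 0; 0 0 1 0; 0 0 0 1]
M⁻¹ · (257/130, 38/65, -8/3)ᵀ = (1/2, 2, -8/3)ᵀ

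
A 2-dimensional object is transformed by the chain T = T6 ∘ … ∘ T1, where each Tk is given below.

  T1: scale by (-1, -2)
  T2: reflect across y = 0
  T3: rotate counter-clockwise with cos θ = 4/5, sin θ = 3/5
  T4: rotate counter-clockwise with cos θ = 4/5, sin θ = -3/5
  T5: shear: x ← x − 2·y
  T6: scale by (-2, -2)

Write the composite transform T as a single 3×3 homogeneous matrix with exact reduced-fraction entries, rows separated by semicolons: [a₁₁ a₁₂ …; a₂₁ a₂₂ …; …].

T = [2 8 0; 0 -4 0; 0 0 1]

T1 = [-1 0 0; 0 -2 0; 0 0 1]
T2·T1 = [-1 0 0; 0 2 0; 0 0 1]
T3·…·T1 = [-4/5 -6/5 0; -3/5 8/5 0; 0 0 1]
T4·…·T1 = [-1 0 0; 0 2 0; 0 0 1]
T5·…·T1 = [-1 -4 0; 0 2 0; 0 0 1]
T6·…·T1 = [2 8 0; 0 -4 0; 0 0 1]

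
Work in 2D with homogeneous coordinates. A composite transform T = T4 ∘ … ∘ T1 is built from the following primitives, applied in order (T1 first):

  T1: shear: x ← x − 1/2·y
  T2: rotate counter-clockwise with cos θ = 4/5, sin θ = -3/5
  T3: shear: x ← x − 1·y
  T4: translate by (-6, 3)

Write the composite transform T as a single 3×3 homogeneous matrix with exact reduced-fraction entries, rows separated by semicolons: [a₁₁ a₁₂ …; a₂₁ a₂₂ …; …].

T = [7/5 -9/10 -6; -3/5 11/10 3; 0 0 1]

T1 = [1 -1/2 0; 0 1 0; 0 0 1]
T2·T1 = [4/5 1/5 0; -3/5 11/10 0; 0 0 1]
T3·…·T1 = [7/5 -9/10 0; -3/5 11/10 0; 0 0 1]
T4·…·T1 = [7/5 -9/10 -6; -3/5 11/10 3; 0 0 1]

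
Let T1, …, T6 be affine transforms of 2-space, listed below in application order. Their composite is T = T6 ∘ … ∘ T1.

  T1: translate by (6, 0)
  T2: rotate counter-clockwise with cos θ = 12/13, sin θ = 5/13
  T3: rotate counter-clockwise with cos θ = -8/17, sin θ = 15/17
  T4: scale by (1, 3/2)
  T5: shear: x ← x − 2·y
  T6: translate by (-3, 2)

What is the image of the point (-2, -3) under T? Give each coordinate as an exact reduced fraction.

T(p) = (-4146/221, 4103/442)

T1 translate by (6, 0): (-2, -3) → (4, -3)
T2 rotate counter-clockwise with cos θ = 12/13, sin θ = 5/13: (4, -3) → (63/13, -16/13)
T3 rotate counter-clockwise with cos θ = -8/17, sin θ = 15/17: (63/13, -16/13) → (-264/221, 1073/221)
T4 scale by (1, 3/2): (-264/221, 1073/221) → (-264/221, 3219/442)
T5 shear: x ← x − 2·y: (-264/221, 3219/442) → (-3483/221, 3219/442)
T6 translate by (-3, 2): (-3483/221, 3219/442) → (-4146/221, 4103/442)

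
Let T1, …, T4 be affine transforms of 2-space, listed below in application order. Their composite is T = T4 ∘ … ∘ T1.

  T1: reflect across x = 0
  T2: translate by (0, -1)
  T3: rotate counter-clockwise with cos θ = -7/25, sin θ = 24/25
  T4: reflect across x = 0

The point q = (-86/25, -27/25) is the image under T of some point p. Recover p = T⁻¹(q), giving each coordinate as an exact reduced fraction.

p = (2, -2)

T1 = [-1 0 0; 0 1 0; 0 0 1]
T2·T1 = [-1 0 0; 0 1 -1; 0 0 1]
T3·…·T1 = [7/25 -24/25 24/25; -24/25 -7/25 7/25; 0 0 1]
T4·…·T1 = [-7/25 24/25 -24/25; -24/25 -7/25 7/25; 0 0 1]
det M = 1; M⁻¹ = [-7/25 -24/25 0; 24/25 -7/25 1; 0 0 1]
M⁻¹ · (-86/25, -27/25)ᵀ = (2, -2)ᵀ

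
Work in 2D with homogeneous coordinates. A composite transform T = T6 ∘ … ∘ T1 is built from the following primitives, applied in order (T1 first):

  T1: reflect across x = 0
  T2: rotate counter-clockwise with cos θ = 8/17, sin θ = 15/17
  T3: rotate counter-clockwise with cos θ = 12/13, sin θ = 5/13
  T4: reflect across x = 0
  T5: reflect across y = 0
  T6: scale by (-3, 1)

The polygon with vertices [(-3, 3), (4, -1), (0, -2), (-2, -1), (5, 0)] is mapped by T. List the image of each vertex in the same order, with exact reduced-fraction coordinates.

T1 reflect across x = 0: (-3, 3) → (3, 3); (4, -1) → (-4, -1); (0, -2) → (0, -2); (-2, -1) → (2, -1); (5, 0) → (-5, 0)
T2 rotate counter-clockwise with cos θ = 8/17, sin θ = 15/17: (3, 3) → (-21/17, 69/17); (-4, -1) → (-1, -4); (0, -2) → (30/17, -16/17); (2, -1) → (31/17, 22/17); (-5, 0) → (-40/17, -75/17)
T3 rotate counter-clockwise with cos θ = 12/13, sin θ = 5/13: (-21/17, 69/17) → (-597/221, 723/221); (-1, -4) → (8/13, -53/13); (30/17, -16/17) → (440/221, -42/221); (31/17, 22/17) → (262/221, 419/221); (-40/17, -75/17) → (-105/221, -1100/221)
T4 reflect across x = 0: (-597/221, 723/221) → (597/221, 723/221); (8/13, -53/13) → (-8/13, -53/13); (440/221, -42/221) → (-440/221, -42/221); (262/221, 419/221) → (-262/221, 419/221); (-105/221, -1100/221) → (105/221, -1100/221)
T5 reflect across y = 0: (597/221, 723/221) → (597/221, -723/221); (-8/13, -53/13) → (-8/13, 53/13); (-440/221, -42/221) → (-440/221, 42/221); (-262/221, 419/221) → (-262/221, -419/221); (105/221, -1100/221) → (105/221, 1100/221)
T6 scale by (-3, 1): (597/221, -723/221) → (-1791/221, -723/221); (-8/13, 53/13) → (24/13, 53/13); (-440/221, 42/221) → (1320/221, 42/221); (-262/221, -419/221) → (786/221, -419/221); (105/221, 1100/221) → (-315/221, 1100/221)

image vertices: (-1791/221, -723/221), (24/13, 53/13), (1320/221, 42/221), (786/221, -419/221), (-315/221, 1100/221)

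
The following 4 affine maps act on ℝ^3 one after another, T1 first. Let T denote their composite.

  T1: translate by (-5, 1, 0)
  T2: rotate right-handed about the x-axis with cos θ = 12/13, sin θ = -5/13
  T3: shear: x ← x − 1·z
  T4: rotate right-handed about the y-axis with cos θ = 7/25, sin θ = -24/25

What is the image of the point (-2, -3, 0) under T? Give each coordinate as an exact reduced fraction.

T(p) = (-947/325, -24/13, -2354/325)

T1 translate by (-5, 1, 0): (-2, -3, 0) → (-7, -2, 0)
T2 rotate right-handed about the x-axis with cos θ = 12/13, sin θ = -5/13: (-7, -2, 0) → (-7, -24/13, 10/13)
T3 shear: x ← x − 1·z: (-7, -24/13, 10/13) → (-101/13, -24/13, 10/13)
T4 rotate right-handed about the y-axis with cos θ = 7/25, sin θ = -24/25: (-101/13, -24/13, 10/13) → (-947/325, -24/13, -2354/325)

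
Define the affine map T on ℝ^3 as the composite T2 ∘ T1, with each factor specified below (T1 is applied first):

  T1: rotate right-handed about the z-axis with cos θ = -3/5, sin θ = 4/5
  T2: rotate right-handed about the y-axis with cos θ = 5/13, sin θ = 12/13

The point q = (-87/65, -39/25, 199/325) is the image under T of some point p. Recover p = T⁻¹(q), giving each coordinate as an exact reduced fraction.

p = (-3/5, 9/5, -1)

T1 = [-3/5 -4/5 0 0; 4/5 -3/5 0 0; 0 0 1 0; 0 0 0 1]
T2·T1 = [-3/13 -4/13 12/13 0; 4/5 -3/5 0 0; 36/65 48/65 5/13 0; 0 0 0 1]
det M = 1; M⁻¹ = [-3/13 4/5 36/65 0; -4/13 -3/5 48/65 0; 12/13 0 5/13 0; 0 0 0 1]
M⁻¹ · (-87/65, -39/25, 199/325)ᵀ = (-3/5, 9/5, -1)ᵀ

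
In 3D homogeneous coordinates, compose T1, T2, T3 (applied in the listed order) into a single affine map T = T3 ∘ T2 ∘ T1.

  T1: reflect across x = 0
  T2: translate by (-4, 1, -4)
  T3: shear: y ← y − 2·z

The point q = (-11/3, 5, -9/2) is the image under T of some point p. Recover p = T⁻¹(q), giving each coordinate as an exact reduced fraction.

T1 = [-1 0 0 0; 0 1 0 0; 0 0 1 0; 0 0 0 1]
T2·T1 = [-1 0 0 -4; 0 1 0 1; 0 0 1 -4; 0 0 0 1]
T3·…·T1 = [-1 0 0 -4; 0 1 -2 9; 0 0 1 -4; 0 0 0 1]
det M = -1; M⁻¹ = [-1 0 0 -4; 0 1 2 -1; 0 0 1 4; 0 0 0 1]
M⁻¹ · (-11/3, 5, -9/2)ᵀ = (-1/3, -5, -1/2)ᵀ

p = (-1/3, -5, -1/2)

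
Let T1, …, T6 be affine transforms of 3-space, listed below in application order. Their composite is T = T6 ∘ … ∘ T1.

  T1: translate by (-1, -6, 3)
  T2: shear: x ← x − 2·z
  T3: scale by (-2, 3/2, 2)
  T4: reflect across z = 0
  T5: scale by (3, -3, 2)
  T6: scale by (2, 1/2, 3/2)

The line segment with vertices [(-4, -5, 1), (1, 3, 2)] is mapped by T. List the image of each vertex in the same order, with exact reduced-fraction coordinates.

image vertices: (156, 99/4, -24), (120, 27/4, -30)

T1 translate by (-1, -6, 3): (-4, -5, 1) → (-5, -11, 4); (1, 3, 2) → (0, -3, 5)
T2 shear: x ← x − 2·z: (-5, -11, 4) → (-13, -11, 4); (0, -3, 5) → (-10, -3, 5)
T3 scale by (-2, 3/2, 2): (-13, -11, 4) → (26, -33/2, 8); (-10, -3, 5) → (20, -9/2, 10)
T4 reflect across z = 0: (26, -33/2, 8) → (26, -33/2, -8); (20, -9/2, 10) → (20, -9/2, -10)
T5 scale by (3, -3, 2): (26, -33/2, -8) → (78, 99/2, -16); (20, -9/2, -10) → (60, 27/2, -20)
T6 scale by (2, 1/2, 3/2): (78, 99/2, -16) → (156, 99/4, -24); (60, 27/2, -20) → (120, 27/4, -30)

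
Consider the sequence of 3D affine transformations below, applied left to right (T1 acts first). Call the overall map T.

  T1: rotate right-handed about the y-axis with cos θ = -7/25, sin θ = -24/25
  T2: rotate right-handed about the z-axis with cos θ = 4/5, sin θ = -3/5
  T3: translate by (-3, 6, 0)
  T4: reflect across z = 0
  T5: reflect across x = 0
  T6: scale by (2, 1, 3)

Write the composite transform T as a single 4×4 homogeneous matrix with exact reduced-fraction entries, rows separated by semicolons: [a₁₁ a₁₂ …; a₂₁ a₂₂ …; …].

T = [56/125 -6/5 192/125 6; 21/125 4/5 72/125 6; -72/25 0 21/25 0; 0 0 0 1]

T1 = [-7/25 0 -24/25 0; 0 1 0 0; 24/25 0 -7/25 0; 0 0 0 1]
T2·T1 = [-28/125 3/5 -96/125 0; 21/125 4/5 72/125 0; 24/25 0 -7/25 0; 0 0 0 1]
T3·…·T1 = [-28/125 3/5 -96/125 -3; 21/125 4/5 72/125 6; 24/25 0 -7/25 0; 0 0 0 1]
T4·…·T1 = [-28/125 3/5 -96/125 -3; 21/125 4/5 72/125 6; -24/25 0 7/25 0; 0 0 0 1]
T5·…·T1 = [28/125 -3/5 96/125 3; 21/125 4/5 72/125 6; -24/25 0 7/25 0; 0 0 0 1]
T6·…·T1 = [56/125 -6/5 192/125 6; 21/125 4/5 72/125 6; -72/25 0 21/25 0; 0 0 0 1]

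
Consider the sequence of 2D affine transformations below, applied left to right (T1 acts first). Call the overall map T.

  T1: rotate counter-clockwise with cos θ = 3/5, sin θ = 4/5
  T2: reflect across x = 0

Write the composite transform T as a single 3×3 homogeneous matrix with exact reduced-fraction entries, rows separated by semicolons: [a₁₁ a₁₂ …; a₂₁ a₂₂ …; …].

T1 = [3/5 -4/5 0; 4/5 3/5 0; 0 0 1]
T2·T1 = [-3/5 4/5 0; 4/5 3/5 0; 0 0 1]

T = [-3/5 4/5 0; 4/5 3/5 0; 0 0 1]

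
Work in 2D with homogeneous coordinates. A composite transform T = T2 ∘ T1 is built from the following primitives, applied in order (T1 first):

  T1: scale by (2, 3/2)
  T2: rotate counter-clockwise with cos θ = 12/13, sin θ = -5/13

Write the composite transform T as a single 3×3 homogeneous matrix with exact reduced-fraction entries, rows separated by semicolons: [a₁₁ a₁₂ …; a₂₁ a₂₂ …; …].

T1 = [2 0 0; 0 3/2 0; 0 0 1]
T2·T1 = [24/13 15/26 0; -10/13 18/13 0; 0 0 1]

T = [24/13 15/26 0; -10/13 18/13 0; 0 0 1]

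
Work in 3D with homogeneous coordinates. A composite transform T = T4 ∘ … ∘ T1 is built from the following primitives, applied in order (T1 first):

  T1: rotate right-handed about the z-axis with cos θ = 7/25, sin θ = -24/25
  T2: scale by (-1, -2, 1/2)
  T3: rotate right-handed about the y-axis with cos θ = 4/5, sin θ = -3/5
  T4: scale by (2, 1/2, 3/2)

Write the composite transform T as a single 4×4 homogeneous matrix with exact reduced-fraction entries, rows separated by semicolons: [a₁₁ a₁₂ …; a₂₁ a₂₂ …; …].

T = [-56/125 -192/125 -3/5 0; 24/25 -7/25 0 0; -63/250 -108/125 3/5 0; 0 0 0 1]

T1 = [7/25 24/25 0 0; -24/25 7/25 0 0; 0 0 1 0; 0 0 0 1]
T2·T1 = [-7/25 -24/25 0 0; 48/25 -14/25 0 0; 0 0 1/2 0; 0 0 0 1]
T3·…·T1 = [-28/125 -96/125 -3/10 0; 48/25 -14/25 0 0; -21/125 -72/125 2/5 0; 0 0 0 1]
T4·…·T1 = [-56/125 -192/125 -3/5 0; 24/25 -7/25 0 0; -63/250 -108/125 3/5 0; 0 0 0 1]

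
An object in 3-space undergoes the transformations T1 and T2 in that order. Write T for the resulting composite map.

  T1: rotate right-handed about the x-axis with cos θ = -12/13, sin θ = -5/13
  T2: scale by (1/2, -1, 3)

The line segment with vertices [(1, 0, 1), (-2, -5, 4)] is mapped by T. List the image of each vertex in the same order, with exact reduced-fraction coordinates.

image vertices: (1/2, -5/13, -36/13), (-1, -80/13, -69/13)

T1 rotate right-handed about the x-axis with cos θ = -12/13, sin θ = -5/13: (1, 0, 1) → (1, 5/13, -12/13); (-2, -5, 4) → (-2, 80/13, -23/13)
T2 scale by (1/2, -1, 3): (1, 5/13, -12/13) → (1/2, -5/13, -36/13); (-2, 80/13, -23/13) → (-1, -80/13, -69/13)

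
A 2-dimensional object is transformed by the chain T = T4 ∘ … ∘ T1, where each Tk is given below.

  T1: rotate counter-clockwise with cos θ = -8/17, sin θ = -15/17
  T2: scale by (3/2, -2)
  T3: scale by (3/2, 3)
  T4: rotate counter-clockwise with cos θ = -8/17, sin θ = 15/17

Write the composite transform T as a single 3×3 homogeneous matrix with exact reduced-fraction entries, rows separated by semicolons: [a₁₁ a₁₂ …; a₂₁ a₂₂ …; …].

T = [-1206/289 -990/289 0; -990/289 489/1156 0; 0 0 1]

T1 = [-8/17 15/17 0; -15/17 -8/17 0; 0 0 1]
T2·T1 = [-12/17 45/34 0; 30/17 16/17 0; 0 0 1]
T3·…·T1 = [-18/17 135/68 0; 90/17 48/17 0; 0 0 1]
T4·…·T1 = [-1206/289 -990/289 0; -990/289 489/1156 0; 0 0 1]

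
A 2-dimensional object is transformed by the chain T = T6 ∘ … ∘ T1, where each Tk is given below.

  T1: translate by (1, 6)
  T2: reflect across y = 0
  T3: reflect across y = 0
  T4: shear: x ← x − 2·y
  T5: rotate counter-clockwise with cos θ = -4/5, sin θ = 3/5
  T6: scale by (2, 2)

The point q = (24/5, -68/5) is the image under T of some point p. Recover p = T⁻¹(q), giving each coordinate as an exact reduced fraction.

p = (1, -2)

T1 = [1 0 1; 0 1 6; 0 0 1]
T2·T1 = [1 0 1; 0 -1 -6; 0 0 1]
T3·…·T1 = [1 0 1; 0 1 6; 0 0 1]
T4·…·T1 = [1 -2 -11; 0 1 6; 0 0 1]
T5·…·T1 = [-4/5 1 26/5; 3/5 -2 -57/5; 0 0 1]
T6·…·T1 = [-8/5 2 52/5; 6/5 -4 -114/5; 0 0 1]
det M = 4; M⁻¹ = [-1 -1/2 -1; -3/10 -2/5 -6; 0 0 1]
M⁻¹ · (24/5, -68/5)ᵀ = (1, -2)ᵀ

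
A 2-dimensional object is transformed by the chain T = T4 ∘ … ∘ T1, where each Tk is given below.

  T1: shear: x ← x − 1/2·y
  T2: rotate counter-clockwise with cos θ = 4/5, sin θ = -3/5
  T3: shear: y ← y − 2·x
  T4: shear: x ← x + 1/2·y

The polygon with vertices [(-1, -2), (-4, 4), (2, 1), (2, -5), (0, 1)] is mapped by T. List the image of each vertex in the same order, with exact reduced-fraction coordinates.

T1 shear: x ← x − 1/2·y: (-1, -2) → (0, -2); (-4, 4) → (-6, 4); (2, 1) → (3/2, 1); (2, -5) → (9/2, -5); (0, 1) → (-1/2, 1)
T2 rotate counter-clockwise with cos θ = 4/5, sin θ = -3/5: (0, -2) → (-6/5, -8/5); (-6, 4) → (-12/5, 34/5); (3/2, 1) → (9/5, -1/10); (9/2, -5) → (3/5, -67/10); (-1/2, 1) → (1/5, 11/10)
T3 shear: y ← y − 2·x: (-6/5, -8/5) → (-6/5, 4/5); (-12/5, 34/5) → (-12/5, 58/5); (9/5, -1/10) → (9/5, -37/10); (3/5, -67/10) → (3/5, -79/10); (1/5, 11/10) → (1/5, 7/10)
T4 shear: x ← x + 1/2·y: (-6/5, 4/5) → (-4/5, 4/5); (-12/5, 58/5) → (17/5, 58/5); (9/5, -37/10) → (-1/20, -37/10); (3/5, -79/10) → (-67/20, -79/10); (1/5, 7/10) → (11/20, 7/10)

image vertices: (-4/5, 4/5), (17/5, 58/5), (-1/20, -37/10), (-67/20, -79/10), (11/20, 7/10)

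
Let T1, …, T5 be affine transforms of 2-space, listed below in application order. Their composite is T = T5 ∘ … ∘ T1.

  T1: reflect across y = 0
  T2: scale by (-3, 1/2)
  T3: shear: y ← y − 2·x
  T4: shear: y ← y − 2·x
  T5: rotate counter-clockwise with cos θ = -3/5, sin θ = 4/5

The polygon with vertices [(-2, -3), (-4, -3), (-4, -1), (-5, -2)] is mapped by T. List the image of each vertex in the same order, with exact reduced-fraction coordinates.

T1 reflect across y = 0: (-2, -3) → (-2, 3); (-4, -3) → (-4, 3); (-4, -1) → (-4, 1); (-5, -2) → (-5, 2)
T2 scale by (-3, 1/2): (-2, 3) → (6, 3/2); (-4, 3) → (12, 3/2); (-4, 1) → (12, 1/2); (-5, 2) → (15, 1)
T3 shear: y ← y − 2·x: (6, 3/2) → (6, -21/2); (12, 3/2) → (12, -45/2); (12, 1/2) → (12, -47/2); (15, 1) → (15, -29)
T4 shear: y ← y − 2·x: (6, -21/2) → (6, -45/2); (12, -45/2) → (12, -93/2); (12, -47/2) → (12, -95/2); (15, -29) → (15, -59)
T5 rotate counter-clockwise with cos θ = -3/5, sin θ = 4/5: (6, -45/2) → (72/5, 183/10); (12, -93/2) → (30, 75/2); (12, -95/2) → (154/5, 381/10); (15, -59) → (191/5, 237/5)

image vertices: (72/5, 183/10), (30, 75/2), (154/5, 381/10), (191/5, 237/5)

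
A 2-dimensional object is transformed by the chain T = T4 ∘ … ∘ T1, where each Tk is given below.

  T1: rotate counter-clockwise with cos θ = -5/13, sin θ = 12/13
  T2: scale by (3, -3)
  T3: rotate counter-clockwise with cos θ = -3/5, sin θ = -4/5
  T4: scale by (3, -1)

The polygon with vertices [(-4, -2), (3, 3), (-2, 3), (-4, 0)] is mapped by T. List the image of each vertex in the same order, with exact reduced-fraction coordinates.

image vertices: (36/13, 174/13), (621/65, -801/65), (162/5, 3/5), (1188/65, 672/65)

T1 rotate counter-clockwise with cos θ = -5/13, sin θ = 12/13: (-4, -2) → (44/13, -38/13); (3, 3) → (-51/13, 21/13); (-2, 3) → (-2, -3); (-4, 0) → (20/13, -48/13)
T2 scale by (3, -3): (44/13, -38/13) → (132/13, 114/13); (-51/13, 21/13) → (-153/13, -63/13); (-2, -3) → (-6, 9); (20/13, -48/13) → (60/13, 144/13)
T3 rotate counter-clockwise with cos θ = -3/5, sin θ = -4/5: (132/13, 114/13) → (12/13, -174/13); (-153/13, -63/13) → (207/65, 801/65); (-6, 9) → (54/5, -3/5); (60/13, 144/13) → (396/65, -672/65)
T4 scale by (3, -1): (12/13, -174/13) → (36/13, 174/13); (207/65, 801/65) → (621/65, -801/65); (54/5, -3/5) → (162/5, 3/5); (396/65, -672/65) → (1188/65, 672/65)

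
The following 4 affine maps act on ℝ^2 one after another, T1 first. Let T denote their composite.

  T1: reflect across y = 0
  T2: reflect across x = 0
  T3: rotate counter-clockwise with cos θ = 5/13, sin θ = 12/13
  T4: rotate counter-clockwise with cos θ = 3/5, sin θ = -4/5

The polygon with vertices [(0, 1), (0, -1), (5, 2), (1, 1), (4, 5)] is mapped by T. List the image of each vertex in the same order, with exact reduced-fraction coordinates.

image vertices: (16/65, -63/65), (-16/65, 63/65), (-283/65, -206/65), (-47/65, -79/65), (-172/65, -379/65)

T1 reflect across y = 0: (0, 1) → (0, -1); (0, -1) → (0, 1); (5, 2) → (5, -2); (1, 1) → (1, -1); (4, 5) → (4, -5)
T2 reflect across x = 0: (0, -1) → (0, -1); (0, 1) → (0, 1); (5, -2) → (-5, -2); (1, -1) → (-1, -1); (4, -5) → (-4, -5)
T3 rotate counter-clockwise with cos θ = 5/13, sin θ = 12/13: (0, -1) → (12/13, -5/13); (0, 1) → (-12/13, 5/13); (-5, -2) → (-1/13, -70/13); (-1, -1) → (7/13, -17/13); (-4, -5) → (40/13, -73/13)
T4 rotate counter-clockwise with cos θ = 3/5, sin θ = -4/5: (12/13, -5/13) → (16/65, -63/65); (-12/13, 5/13) → (-16/65, 63/65); (-1/13, -70/13) → (-283/65, -206/65); (7/13, -17/13) → (-47/65, -79/65); (40/13, -73/13) → (-172/65, -379/65)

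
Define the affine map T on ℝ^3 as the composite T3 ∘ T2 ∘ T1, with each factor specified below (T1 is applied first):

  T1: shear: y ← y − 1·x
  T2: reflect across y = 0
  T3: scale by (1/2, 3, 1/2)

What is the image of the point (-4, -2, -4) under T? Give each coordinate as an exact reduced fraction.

T1 shear: y ← y − 1·x: (-4, -2, -4) → (-4, 2, -4)
T2 reflect across y = 0: (-4, 2, -4) → (-4, -2, -4)
T3 scale by (1/2, 3, 1/2): (-4, -2, -4) → (-2, -6, -2)

T(p) = (-2, -6, -2)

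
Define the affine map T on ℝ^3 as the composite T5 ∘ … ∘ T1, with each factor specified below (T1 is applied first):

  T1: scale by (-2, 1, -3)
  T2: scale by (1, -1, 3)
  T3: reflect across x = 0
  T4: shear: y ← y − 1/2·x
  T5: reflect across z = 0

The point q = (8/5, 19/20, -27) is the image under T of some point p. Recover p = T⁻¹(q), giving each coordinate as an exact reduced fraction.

T1 = [-2 0 0 0; 0 1 0 0; 0 0 -3 0; 0 0 0 1]
T2·T1 = [-2 0 0 0; 0 -1 0 0; 0 0 -9 0; 0 0 0 1]
T3·…·T1 = [2 0 0 0; 0 -1 0 0; 0 0 -9 0; 0 0 0 1]
T4·…·T1 = [2 0 0 0; -1 -1 0 0; 0 0 -9 0; 0 0 0 1]
T5·…·T1 = [2 0 0 0; -1 -1 0 0; 0 0 9 0; 0 0 0 1]
det M = -18; M⁻¹ = [1/2 0 0 0; -1/2 -1 0 0; 0 0 1/9 0; 0 0 0 1]
M⁻¹ · (8/5, 19/20, -27)ᵀ = (4/5, -7/4, -3)ᵀ

p = (4/5, -7/4, -3)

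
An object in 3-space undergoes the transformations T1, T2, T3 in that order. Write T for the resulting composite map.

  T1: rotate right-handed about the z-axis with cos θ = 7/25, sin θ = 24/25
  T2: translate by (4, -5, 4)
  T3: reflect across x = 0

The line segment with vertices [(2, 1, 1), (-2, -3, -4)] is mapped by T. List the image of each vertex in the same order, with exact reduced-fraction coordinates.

T1 rotate right-handed about the z-axis with cos θ = 7/25, sin θ = 24/25: (2, 1, 1) → (-2/5, 11/5, 1); (-2, -3, -4) → (58/25, -69/25, -4)
T2 translate by (4, -5, 4): (-2/5, 11/5, 1) → (18/5, -14/5, 5); (58/25, -69/25, -4) → (158/25, -194/25, 0)
T3 reflect across x = 0: (18/5, -14/5, 5) → (-18/5, -14/5, 5); (158/25, -194/25, 0) → (-158/25, -194/25, 0)

image vertices: (-18/5, -14/5, 5), (-158/25, -194/25, 0)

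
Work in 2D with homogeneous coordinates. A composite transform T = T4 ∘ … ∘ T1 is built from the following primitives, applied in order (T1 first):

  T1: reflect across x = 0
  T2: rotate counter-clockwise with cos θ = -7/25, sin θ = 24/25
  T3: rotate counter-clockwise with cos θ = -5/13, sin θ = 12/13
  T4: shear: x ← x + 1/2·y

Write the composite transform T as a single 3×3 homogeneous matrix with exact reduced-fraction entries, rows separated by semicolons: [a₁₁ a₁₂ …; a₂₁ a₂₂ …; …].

T1 = [-1 0 0; 0 1 0; 0 0 1]
T2·T1 = [7/25 -24/25 0; -24/25 -7/25 0; 0 0 1]
T3·…·T1 = [253/325 204/325 0; 204/325 -253/325 0; 0 0 1]
T4·…·T1 = [71/65 31/130 0; 204/325 -253/325 0; 0 0 1]

T = [71/65 31/130 0; 204/325 -253/325 0; 0 0 1]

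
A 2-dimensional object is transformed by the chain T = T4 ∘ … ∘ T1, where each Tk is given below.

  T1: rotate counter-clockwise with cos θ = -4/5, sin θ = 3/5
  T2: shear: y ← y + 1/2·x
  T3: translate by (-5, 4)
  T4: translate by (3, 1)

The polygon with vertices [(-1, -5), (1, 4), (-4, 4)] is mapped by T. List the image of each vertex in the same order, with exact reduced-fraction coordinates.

image vertices: (9/5, 103/10), (-26/5, 4/5), (-6/5, -1/5)

T1 rotate counter-clockwise with cos θ = -4/5, sin θ = 3/5: (-1, -5) → (19/5, 17/5); (1, 4) → (-16/5, -13/5); (-4, 4) → (4/5, -28/5)
T2 shear: y ← y + 1/2·x: (19/5, 17/5) → (19/5, 53/10); (-16/5, -13/5) → (-16/5, -21/5); (4/5, -28/5) → (4/5, -26/5)
T3 translate by (-5, 4): (19/5, 53/10) → (-6/5, 93/10); (-16/5, -21/5) → (-41/5, -1/5); (4/5, -26/5) → (-21/5, -6/5)
T4 translate by (3, 1): (-6/5, 93/10) → (9/5, 103/10); (-41/5, -1/5) → (-26/5, 4/5); (-21/5, -6/5) → (-6/5, -1/5)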